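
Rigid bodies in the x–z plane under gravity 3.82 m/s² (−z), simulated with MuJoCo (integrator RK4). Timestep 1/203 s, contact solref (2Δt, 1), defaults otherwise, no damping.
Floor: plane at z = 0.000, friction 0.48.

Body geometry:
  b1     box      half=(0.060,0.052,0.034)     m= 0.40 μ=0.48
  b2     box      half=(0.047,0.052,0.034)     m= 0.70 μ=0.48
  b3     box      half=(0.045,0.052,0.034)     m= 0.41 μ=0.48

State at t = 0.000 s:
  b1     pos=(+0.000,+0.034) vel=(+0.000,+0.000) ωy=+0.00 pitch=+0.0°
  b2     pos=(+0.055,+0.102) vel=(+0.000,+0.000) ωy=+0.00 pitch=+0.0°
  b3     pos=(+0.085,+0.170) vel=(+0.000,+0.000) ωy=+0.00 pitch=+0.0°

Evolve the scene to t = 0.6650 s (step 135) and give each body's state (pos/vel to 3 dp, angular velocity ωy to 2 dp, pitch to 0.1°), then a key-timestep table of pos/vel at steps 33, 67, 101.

State at t = 0.6650 s:
  b1     pos=(+0.000,+0.034) vel=(+0.000,+0.000) ωy=+0.00 pitch=+0.0°
  b2     pos=(+0.105,+0.047) vel=(-0.004,+0.003) ωy=-0.08 pitch=+90.1°
  b3     pos=(+0.216,+0.054) vel=(+0.247,+0.081) ωy=+4.61 pitch=+110.0°

Key-timestep trajectory:
   step    t(s)  b1.x    b1.z    b1.vx   b1.vz   b2.x    b2.z    b2.vx   b2.vz   b3.x    b3.z    b3.vx   b3.vz 
     33  0.1626   +0.000  +0.034  +0.000  +0.000   +0.057  +0.102  +0.026  +0.002   +0.091  +0.168  +0.076  -0.023
     67  0.3300   +0.000  +0.034  +0.000  +0.000   +0.065  +0.102  +0.082  -0.012   +0.114  +0.158  +0.217  -0.129
    101  0.4975   +0.000  +0.034  +0.000  +0.000   +0.086  +0.089  +0.167  -0.223   +0.161  +0.103  +0.306  -0.602


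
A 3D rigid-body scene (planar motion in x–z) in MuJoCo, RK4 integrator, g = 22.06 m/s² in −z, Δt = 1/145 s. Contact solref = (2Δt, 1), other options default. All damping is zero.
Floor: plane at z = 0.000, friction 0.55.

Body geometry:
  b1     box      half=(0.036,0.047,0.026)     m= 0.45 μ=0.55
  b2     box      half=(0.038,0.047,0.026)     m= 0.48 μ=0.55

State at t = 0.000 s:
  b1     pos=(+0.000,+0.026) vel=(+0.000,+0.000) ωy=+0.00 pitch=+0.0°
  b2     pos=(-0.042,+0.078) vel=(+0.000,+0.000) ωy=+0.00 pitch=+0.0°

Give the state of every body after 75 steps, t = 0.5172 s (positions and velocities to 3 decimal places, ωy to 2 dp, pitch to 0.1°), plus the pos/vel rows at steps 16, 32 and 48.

State at t = 0.5172 s:
  b1     pos=(+0.000,+0.026) vel=(+0.000,+0.000) ωy=+0.00 pitch=+0.0°
  b2     pos=(-0.077,+0.038) vel=(+0.000,+0.000) ωy=+0.00 pitch=-90.0°

Key-timestep trajectory:
   step    t(s)  b1.x    b1.z    b1.vx   b1.vz   b2.x    b2.z    b2.vx   b2.vz 
     16  0.1103   +0.000  +0.026  +0.001  +0.001   -0.060  +0.065  -0.323  -0.476
     32  0.2207   +0.000  +0.026  +0.000  +0.000   -0.091  +0.044  -0.028  +0.022
     48  0.3310   +0.000  +0.026  +0.000  +0.000   -0.075  +0.038  -0.058  +0.037


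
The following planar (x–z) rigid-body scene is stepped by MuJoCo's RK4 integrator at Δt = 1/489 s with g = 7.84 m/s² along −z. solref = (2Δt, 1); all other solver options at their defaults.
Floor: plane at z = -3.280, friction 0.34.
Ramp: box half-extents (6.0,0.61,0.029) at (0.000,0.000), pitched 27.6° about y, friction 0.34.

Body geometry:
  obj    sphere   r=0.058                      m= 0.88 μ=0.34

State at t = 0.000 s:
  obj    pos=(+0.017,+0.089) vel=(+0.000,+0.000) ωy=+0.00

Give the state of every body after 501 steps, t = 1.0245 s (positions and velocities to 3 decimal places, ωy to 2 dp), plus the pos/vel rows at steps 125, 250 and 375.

State at t = 1.0245 s:
  obj    pos=(+1.224,-0.542) vel=(+2.356,-1.232) ωy=+45.83

Key-timestep trajectory:
   step    t(s)  obj.x    obj.z    obj.vx   obj.vz 
    125  0.2556   +0.092  +0.050  +0.588  -0.307
    250  0.5112   +0.318  -0.068  +1.176  -0.615
    375  0.7669   +0.693  -0.264  +1.763  -0.922


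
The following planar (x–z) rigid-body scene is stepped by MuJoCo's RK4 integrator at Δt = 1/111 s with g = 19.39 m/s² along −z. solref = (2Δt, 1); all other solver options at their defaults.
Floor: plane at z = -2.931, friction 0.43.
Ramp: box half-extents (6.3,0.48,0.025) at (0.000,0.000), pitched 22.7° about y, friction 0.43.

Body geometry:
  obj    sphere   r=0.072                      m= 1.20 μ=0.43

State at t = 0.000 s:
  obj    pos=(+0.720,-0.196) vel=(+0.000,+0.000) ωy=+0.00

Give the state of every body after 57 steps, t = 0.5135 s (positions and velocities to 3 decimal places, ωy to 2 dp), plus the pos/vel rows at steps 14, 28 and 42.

State at t = 0.5135 s:
  obj    pos=(+1.370,-0.468) vel=(+2.532,-1.059) ωy=+38.10

Key-timestep trajectory:
   step    t(s)  obj.x    obj.z    obj.vx   obj.vz 
     14  0.1261   +0.759  -0.213  +0.622  -0.260
     28  0.2523   +0.877  -0.262  +1.244  -0.520
     42  0.3784   +1.073  -0.344  +1.866  -0.780


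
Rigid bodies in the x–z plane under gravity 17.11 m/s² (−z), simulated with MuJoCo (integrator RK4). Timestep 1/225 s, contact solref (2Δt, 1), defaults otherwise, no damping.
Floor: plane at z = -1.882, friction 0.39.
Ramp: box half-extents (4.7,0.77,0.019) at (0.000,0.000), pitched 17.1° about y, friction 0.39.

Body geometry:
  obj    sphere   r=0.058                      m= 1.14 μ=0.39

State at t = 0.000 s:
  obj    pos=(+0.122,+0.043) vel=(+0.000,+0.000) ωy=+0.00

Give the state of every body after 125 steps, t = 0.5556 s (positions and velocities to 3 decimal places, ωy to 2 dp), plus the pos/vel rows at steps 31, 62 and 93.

State at t = 0.5556 s:
  obj    pos=(+0.652,-0.120) vel=(+1.908,-0.587) ωy=+34.41

Key-timestep trajectory:
   step    t(s)  obj.x    obj.z    obj.vx   obj.vz 
     31  0.1378   +0.155  +0.033  +0.473  -0.146
     62  0.2756   +0.252  +0.003  +0.947  -0.291
     93  0.4133   +0.415  -0.047  +1.420  -0.437


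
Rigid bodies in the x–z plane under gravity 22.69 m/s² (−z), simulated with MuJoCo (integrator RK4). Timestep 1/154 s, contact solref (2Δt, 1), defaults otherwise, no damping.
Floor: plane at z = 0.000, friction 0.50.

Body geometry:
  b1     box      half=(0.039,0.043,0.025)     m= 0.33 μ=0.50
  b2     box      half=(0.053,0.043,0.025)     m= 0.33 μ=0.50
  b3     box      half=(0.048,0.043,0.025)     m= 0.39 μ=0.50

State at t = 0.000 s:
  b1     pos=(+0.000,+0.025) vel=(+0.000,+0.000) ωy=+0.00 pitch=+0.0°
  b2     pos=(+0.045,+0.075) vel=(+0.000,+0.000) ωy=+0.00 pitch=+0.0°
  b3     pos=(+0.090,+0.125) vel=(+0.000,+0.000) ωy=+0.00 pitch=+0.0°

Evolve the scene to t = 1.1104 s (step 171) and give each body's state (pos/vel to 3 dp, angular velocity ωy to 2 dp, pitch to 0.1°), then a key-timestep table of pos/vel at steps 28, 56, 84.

State at t = 1.1104 s:
  b1     pos=(+0.000,+0.025) vel=(+0.000,+0.000) ωy=+0.00 pitch=+0.0°
  b2     pos=(+0.095,+0.053) vel=(+0.000,+0.000) ωy=+0.00 pitch=+90.0°
  b3     pos=(+0.171,+0.048) vel=(+0.000,+0.000) ωy=+0.00 pitch=+90.0°

Key-timestep trajectory:
   step    t(s)  b1.x    b1.z    b1.vx   b1.vz   b2.x    b2.z    b2.vx   b2.vz   b3.x    b3.z    b3.vx   b3.vz 
     28  0.1818   +0.000  +0.025  +0.000  +0.000   +0.092  +0.054  +0.503  -0.238   +0.161  +0.052  +0.409  -0.075
     56  0.3636   +0.000  +0.025  +0.000  +0.000   +0.112  +0.058  -0.193  -0.092   +0.174  +0.049  -0.212  -0.103
     84  0.5455   +0.000  +0.025  +0.000  +0.000   +0.097  +0.053  +0.139  +0.058   +0.171  +0.048  +0.001  +0.002


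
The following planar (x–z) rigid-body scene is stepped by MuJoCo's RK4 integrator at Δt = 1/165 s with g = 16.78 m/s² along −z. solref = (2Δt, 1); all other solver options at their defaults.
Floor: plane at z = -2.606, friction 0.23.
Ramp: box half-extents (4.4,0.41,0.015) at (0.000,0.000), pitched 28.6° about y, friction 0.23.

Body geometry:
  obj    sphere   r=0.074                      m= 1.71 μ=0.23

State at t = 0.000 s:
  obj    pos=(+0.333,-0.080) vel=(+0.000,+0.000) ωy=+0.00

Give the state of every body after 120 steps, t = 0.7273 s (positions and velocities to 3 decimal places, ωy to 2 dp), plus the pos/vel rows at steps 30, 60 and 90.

State at t = 0.7273 s:
  obj    pos=(+1.666,-0.807) vel=(+3.664,-1.998) ωy=+56.36

Key-timestep trajectory:
   step    t(s)  obj.x    obj.z    obj.vx   obj.vz 
     30  0.1818   +0.416  -0.126  +0.916  -0.500
     60  0.3636   +0.666  -0.262  +1.832  -0.999
     90  0.5455   +1.083  -0.489  +2.748  -1.498


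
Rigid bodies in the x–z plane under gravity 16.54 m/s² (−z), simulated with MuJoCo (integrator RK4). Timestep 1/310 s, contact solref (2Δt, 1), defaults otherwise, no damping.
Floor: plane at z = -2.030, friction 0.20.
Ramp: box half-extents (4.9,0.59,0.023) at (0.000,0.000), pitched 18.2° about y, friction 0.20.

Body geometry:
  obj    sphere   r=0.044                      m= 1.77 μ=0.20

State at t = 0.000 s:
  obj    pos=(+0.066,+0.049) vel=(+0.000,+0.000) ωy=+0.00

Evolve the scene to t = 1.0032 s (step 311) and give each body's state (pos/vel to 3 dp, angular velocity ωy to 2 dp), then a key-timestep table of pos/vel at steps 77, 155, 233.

State at t = 1.0032 s:
  obj    pos=(+1.830,-0.531) vel=(+3.517,-1.156) ωy=+84.13

Key-timestep trajectory:
   step    t(s)  obj.x    obj.z    obj.vx   obj.vz 
     77  0.2484   +0.174  +0.013  +0.871  -0.286
    155  0.5000   +0.504  -0.095  +1.753  -0.576
    233  0.7516   +1.056  -0.277  +2.635  -0.866


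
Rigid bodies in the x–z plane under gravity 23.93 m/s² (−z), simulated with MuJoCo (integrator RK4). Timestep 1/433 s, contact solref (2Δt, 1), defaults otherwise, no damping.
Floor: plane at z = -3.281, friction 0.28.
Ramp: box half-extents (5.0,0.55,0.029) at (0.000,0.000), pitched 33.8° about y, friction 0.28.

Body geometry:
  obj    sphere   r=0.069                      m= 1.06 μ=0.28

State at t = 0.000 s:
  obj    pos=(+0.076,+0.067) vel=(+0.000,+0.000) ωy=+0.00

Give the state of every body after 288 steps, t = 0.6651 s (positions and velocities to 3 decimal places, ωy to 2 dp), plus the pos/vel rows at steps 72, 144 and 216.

State at t = 0.6651 s:
  obj    pos=(+1.824,-1.103) vel=(+5.256,-3.519) ωy=+91.64

Key-timestep trajectory:
   step    t(s)  obj.x    obj.z    obj.vx   obj.vz 
     72  0.1663   +0.185  -0.006  +1.314  -0.880
    144  0.3326   +0.513  -0.226  +2.628  -1.759
    216  0.4988   +1.059  -0.591  +3.942  -2.639


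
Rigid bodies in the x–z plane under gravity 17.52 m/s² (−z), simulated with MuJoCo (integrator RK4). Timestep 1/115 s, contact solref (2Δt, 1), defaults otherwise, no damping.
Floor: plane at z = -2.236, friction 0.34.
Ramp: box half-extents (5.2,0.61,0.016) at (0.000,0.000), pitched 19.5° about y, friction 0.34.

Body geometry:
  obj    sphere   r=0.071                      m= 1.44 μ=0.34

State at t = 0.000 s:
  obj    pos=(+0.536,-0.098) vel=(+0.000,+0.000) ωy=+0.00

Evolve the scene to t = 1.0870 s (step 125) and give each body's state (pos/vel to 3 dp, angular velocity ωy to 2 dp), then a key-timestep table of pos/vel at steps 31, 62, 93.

State at t = 1.0870 s:
  obj    pos=(+2.862,-0.921) vel=(+4.280,-1.516) ωy=+63.94

Key-timestep trajectory:
   step    t(s)  obj.x    obj.z    obj.vx   obj.vz 
     31  0.2696   +0.679  -0.148  +1.062  -0.376
     62  0.5391   +1.109  -0.300  +2.123  -0.752
     93  0.8087   +1.824  -0.554  +3.184  -1.128


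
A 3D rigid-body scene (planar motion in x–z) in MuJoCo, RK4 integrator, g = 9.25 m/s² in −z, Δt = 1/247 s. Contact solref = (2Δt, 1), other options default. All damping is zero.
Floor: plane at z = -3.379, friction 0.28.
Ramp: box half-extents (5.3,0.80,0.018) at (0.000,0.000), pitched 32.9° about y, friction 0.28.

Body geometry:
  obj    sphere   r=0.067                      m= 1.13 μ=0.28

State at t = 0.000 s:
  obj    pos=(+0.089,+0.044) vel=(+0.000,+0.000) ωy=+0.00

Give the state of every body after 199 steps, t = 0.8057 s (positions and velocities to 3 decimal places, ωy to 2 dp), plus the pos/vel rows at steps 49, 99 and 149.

State at t = 0.8057 s:
  obj    pos=(+1.067,-0.589) vel=(+2.428,-1.571) ωy=+43.14

Key-timestep trajectory:
   step    t(s)  obj.x    obj.z    obj.vx   obj.vz 
     49  0.1984   +0.148  +0.005  +0.598  -0.387
     99  0.4008   +0.331  -0.113  +1.208  -0.781
    149  0.6032   +0.637  -0.311  +1.818  -1.176


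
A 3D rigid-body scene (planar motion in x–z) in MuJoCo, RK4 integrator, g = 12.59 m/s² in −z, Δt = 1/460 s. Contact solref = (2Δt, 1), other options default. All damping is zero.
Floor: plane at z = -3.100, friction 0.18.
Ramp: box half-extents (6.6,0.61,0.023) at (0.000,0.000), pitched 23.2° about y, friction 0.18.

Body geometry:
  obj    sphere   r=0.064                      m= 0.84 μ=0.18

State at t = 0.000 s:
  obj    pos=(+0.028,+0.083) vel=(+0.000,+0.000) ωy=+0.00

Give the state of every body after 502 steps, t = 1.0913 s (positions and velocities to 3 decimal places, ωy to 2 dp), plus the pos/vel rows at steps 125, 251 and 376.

State at t = 1.0913 s:
  obj    pos=(+1.967,-0.748) vel=(+3.554,-1.523) ωy=+60.40

Key-timestep trajectory:
   step    t(s)  obj.x    obj.z    obj.vx   obj.vz 
    125  0.2717   +0.148  +0.031  +0.885  -0.379
    251  0.5457   +0.513  -0.125  +1.777  -0.762
    376  0.8174   +1.116  -0.384  +2.662  -1.141


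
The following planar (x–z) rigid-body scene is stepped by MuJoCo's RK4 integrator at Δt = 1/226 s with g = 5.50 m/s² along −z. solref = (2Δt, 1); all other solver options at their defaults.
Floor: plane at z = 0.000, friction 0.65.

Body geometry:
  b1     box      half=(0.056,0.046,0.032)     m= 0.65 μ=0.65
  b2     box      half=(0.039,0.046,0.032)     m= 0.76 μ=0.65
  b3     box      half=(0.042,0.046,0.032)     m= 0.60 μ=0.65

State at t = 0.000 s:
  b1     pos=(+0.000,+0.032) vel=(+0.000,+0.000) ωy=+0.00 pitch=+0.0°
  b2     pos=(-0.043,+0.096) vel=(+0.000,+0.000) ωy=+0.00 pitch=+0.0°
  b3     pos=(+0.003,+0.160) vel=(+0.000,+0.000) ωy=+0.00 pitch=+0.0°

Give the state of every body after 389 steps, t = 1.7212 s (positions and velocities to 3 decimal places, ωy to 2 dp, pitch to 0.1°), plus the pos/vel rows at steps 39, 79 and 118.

State at t = 1.7212 s:
  b1     pos=(+0.000,+0.032) vel=(+0.000,+0.000) ωy=+0.00 pitch=+0.0°
  b2     pos=(-0.043,+0.096) vel=(+0.000,+0.000) ωy=+0.00 pitch=+0.0°
  b3     pos=(+0.109,+0.032) vel=(+0.000,+0.000) ωy=+0.00 pitch=+180.0°

Key-timestep trajectory:
   step    t(s)  b1.x    b1.z    b1.vx   b1.vz   b2.x    b2.z    b2.vx   b2.vz   b3.x    b3.z    b3.vx   b3.vz 
     39  0.1726   +0.000  +0.032  +0.000  +0.000   -0.043  +0.096  +0.000  +0.000   +0.014  +0.156  +0.135  -0.093
     79  0.3496   +0.000  +0.032  +0.000  +0.000   -0.043  +0.096  -0.001  +0.000   +0.049  +0.107  +0.310  +0.089
    118  0.5221   +0.000  +0.032  +0.000  +0.000   -0.043  +0.096  +0.000  +0.000   +0.105  +0.069  +0.333  -0.630


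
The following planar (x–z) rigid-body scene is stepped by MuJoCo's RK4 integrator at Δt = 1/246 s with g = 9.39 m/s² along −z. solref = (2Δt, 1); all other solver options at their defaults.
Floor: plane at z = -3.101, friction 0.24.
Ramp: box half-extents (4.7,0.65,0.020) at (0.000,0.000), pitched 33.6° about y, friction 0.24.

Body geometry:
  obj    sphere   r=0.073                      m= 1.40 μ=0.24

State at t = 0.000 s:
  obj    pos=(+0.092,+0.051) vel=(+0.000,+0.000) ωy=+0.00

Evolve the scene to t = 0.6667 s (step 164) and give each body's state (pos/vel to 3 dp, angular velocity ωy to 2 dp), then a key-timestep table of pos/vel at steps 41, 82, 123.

State at t = 0.6667 s:
  obj    pos=(+0.779,-0.406) vel=(+2.061,-1.369) ωy=+33.88

Key-timestep trajectory:
   step    t(s)  obj.x    obj.z    obj.vx   obj.vz 
     41  0.1667   +0.135  +0.022  +0.515  -0.342
     82  0.3333   +0.264  -0.064  +1.031  -0.685
    123  0.5000   +0.478  -0.206  +1.546  -1.027


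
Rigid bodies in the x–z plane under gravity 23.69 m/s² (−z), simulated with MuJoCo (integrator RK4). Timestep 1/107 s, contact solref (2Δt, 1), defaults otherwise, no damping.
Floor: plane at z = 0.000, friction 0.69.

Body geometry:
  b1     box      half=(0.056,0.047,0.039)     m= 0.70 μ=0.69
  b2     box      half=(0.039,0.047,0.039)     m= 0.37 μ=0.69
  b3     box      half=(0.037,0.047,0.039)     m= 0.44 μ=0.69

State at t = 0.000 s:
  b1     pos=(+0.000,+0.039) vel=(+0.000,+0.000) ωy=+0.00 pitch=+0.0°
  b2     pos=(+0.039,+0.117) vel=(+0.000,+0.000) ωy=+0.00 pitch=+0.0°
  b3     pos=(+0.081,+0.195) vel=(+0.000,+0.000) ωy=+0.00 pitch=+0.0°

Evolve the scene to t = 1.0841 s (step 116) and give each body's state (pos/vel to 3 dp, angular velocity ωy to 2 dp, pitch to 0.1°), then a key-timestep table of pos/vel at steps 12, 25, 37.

State at t = 1.0841 s:
  b1     pos=(+0.000,+0.039) vel=(+0.000,+0.000) ωy=+0.00 pitch=+0.0°
  b2     pos=(+0.104,+0.039) vel=(+0.000,+0.000) ωy=+0.00 pitch=+90.0°
  b3     pos=(+0.218,+0.037) vel=(+0.000,+0.000) ωy=+0.00 pitch=+90.0°

Key-timestep trajectory:
   step    t(s)  b1.x    b1.z    b1.vx   b1.vz   b2.x    b2.z    b2.vx   b2.vz   b3.x    b3.z    b3.vx   b3.vz 
     12  0.1121   +0.000  +0.039  -0.001  +0.001   +0.044  +0.118  +0.113  +0.037   +0.096  +0.190  +0.303  -0.102
     25  0.2336   +0.000  +0.039  -0.001  +0.001   +0.079  +0.113  +0.518  -0.388   +0.171  +0.120  +0.821  -1.548
     37  0.3458   +0.000  +0.039  +0.000  +0.000   +0.107  +0.034  -0.140  +0.145   +0.219  +0.034  -0.041  +0.116


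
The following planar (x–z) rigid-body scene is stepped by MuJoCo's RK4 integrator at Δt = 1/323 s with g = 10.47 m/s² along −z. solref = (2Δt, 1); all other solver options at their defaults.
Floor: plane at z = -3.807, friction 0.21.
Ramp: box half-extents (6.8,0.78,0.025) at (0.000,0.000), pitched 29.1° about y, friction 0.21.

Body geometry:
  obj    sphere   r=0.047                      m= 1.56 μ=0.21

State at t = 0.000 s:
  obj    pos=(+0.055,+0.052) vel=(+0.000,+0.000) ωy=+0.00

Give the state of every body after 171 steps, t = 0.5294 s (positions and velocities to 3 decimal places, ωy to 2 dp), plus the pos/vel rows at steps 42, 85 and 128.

State at t = 0.5294 s:
  obj    pos=(+0.500,-0.196) vel=(+1.683,-0.937) ωy=+40.96

Key-timestep trajectory:
   step    t(s)  obj.x    obj.z    obj.vx   obj.vz 
     42  0.1300   +0.082  +0.037  +0.413  -0.230
     85  0.2632   +0.165  -0.009  +0.836  -0.466
    128  0.3963   +0.305  -0.087  +1.260  -0.701


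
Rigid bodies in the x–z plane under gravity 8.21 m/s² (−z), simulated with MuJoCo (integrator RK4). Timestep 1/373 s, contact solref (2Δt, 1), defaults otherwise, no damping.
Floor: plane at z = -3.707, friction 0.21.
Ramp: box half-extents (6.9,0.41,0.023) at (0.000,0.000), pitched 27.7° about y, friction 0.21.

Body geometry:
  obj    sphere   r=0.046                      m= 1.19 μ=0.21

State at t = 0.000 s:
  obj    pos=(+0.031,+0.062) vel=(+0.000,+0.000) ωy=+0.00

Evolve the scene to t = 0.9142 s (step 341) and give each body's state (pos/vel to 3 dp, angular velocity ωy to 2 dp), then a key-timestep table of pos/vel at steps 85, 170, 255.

State at t = 0.9142 s:
  obj    pos=(+1.040,-0.468) vel=(+2.207,-1.158) ωy=+54.17

Key-timestep trajectory:
   step    t(s)  obj.x    obj.z    obj.vx   obj.vz 
     85  0.2279   +0.094  +0.029  +0.550  -0.289
    170  0.4558   +0.282  -0.070  +1.100  -0.578
    255  0.6836   +0.595  -0.234  +1.650  -0.866


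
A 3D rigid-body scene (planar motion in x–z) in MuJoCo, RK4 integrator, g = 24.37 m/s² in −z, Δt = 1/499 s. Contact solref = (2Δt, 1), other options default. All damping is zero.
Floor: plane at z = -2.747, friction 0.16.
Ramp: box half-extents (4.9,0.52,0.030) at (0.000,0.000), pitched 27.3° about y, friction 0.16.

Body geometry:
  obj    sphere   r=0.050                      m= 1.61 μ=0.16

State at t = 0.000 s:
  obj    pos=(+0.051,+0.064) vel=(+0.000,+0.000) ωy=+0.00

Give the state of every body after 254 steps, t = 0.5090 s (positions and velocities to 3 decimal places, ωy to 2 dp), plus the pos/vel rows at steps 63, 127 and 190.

State at t = 0.5090 s:
  obj    pos=(+0.970,-0.411) vel=(+3.612,-1.864) ωy=+81.26

Key-timestep trajectory:
   step    t(s)  obj.x    obj.z    obj.vx   obj.vz 
     63  0.1263   +0.108  +0.035  +0.896  -0.462
    127  0.2545   +0.281  -0.055  +1.806  -0.932
    190  0.3808   +0.565  -0.202  +2.702  -1.394


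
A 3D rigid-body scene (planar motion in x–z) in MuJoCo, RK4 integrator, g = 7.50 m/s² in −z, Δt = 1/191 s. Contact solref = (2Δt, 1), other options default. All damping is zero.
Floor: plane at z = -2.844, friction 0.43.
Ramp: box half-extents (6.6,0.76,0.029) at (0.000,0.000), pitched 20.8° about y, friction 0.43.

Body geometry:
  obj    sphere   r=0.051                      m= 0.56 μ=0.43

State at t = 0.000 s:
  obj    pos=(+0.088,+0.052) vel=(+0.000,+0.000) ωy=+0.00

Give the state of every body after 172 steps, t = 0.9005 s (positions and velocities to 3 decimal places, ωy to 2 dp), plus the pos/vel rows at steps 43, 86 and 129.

State at t = 0.9005 s:
  obj    pos=(+0.809,-0.222) vel=(+1.602,-0.608) ωy=+33.58

Key-timestep trajectory:
   step    t(s)  obj.x    obj.z    obj.vx   obj.vz 
     43  0.2251   +0.133  +0.035  +0.400  -0.152
     86  0.4503   +0.268  -0.016  +0.801  -0.304
    129  0.6754   +0.494  -0.102  +1.201  -0.456


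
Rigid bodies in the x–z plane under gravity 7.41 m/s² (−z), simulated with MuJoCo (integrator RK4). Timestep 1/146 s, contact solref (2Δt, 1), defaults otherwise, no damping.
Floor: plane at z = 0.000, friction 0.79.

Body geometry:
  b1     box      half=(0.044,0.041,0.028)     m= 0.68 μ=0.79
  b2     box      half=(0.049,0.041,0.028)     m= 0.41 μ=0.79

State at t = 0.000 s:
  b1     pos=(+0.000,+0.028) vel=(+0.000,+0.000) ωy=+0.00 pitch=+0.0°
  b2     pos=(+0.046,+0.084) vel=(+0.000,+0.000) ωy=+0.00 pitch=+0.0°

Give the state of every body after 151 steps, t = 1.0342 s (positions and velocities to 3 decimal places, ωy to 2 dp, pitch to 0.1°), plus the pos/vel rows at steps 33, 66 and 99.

State at t = 1.0342 s:
  b1     pos=(+0.000,+0.028) vel=(+0.000,+0.000) ωy=+0.00 pitch=+0.0°
  b2     pos=(+0.167,+0.028) vel=(+0.000,+0.000) ωy=+0.00 pitch=+180.0°

Key-timestep trajectory:
   step    t(s)  b1.x    b1.z    b1.vx   b1.vz   b2.x    b2.z    b2.vx   b2.vz 
     33  0.2260   +0.000  +0.028  +0.000  +0.000   +0.055  +0.082  +0.107  -0.043
     66  0.4521   +0.000  +0.028  +0.000  +0.000   +0.102  +0.055  +0.179  +0.057
     99  0.6781   +0.000  +0.028  +0.000  +0.000   +0.135  +0.053  +0.216  -0.078


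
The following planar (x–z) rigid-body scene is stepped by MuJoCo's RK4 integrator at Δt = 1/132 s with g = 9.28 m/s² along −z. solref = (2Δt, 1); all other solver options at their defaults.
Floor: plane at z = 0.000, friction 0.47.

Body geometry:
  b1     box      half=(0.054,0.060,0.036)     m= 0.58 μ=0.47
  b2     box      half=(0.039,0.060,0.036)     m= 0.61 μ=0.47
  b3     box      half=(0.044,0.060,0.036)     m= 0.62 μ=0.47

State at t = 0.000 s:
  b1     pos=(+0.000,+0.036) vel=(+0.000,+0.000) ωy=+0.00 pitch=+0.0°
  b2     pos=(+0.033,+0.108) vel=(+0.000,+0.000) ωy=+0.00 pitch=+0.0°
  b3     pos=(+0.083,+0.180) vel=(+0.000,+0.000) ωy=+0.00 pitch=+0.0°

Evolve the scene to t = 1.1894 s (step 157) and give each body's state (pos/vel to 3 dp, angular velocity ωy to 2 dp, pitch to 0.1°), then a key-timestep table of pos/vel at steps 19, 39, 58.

State at t = 1.1894 s:
  b1     pos=(+0.000,+0.036) vel=(+0.000,+0.000) ωy=+0.00 pitch=+0.0°
  b2     pos=(+0.033,+0.108) vel=(+0.000,+0.000) ωy=+0.00 pitch=+0.0°
  b3     pos=(+0.110,+0.044) vel=(+0.000,+0.000) ωy=+0.00 pitch=+90.0°

Key-timestep trajectory:
   step    t(s)  b1.x    b1.z    b1.vx   b1.vz   b2.x    b2.z    b2.vx   b2.vz   b3.x    b3.z    b3.vx   b3.vz 
     19  0.1439   +0.000  +0.036  +0.000  +0.000   +0.033  +0.108  -0.001  +0.000   +0.100  +0.170  +0.236  -0.231
     39  0.2955   +0.000  +0.036  +0.000  +0.000   +0.033  +0.108  +0.000  +0.000   +0.136  +0.044  +0.017  -0.229
     58  0.4394   +0.000  +0.036  +0.000  +0.000   +0.033  +0.108  +0.000  +0.000   +0.113  +0.043  -0.181  -0.032


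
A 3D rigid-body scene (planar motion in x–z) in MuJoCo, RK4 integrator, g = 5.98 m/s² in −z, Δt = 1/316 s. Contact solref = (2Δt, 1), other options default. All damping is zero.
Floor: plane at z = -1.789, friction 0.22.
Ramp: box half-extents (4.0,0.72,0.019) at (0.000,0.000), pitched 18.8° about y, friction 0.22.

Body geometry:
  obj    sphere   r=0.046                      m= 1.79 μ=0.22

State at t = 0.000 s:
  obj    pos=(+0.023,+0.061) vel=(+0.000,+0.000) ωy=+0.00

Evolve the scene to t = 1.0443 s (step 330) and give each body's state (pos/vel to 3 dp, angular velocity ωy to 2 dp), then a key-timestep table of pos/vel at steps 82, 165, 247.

State at t = 1.0443 s:
  obj    pos=(+0.734,-0.181) vel=(+1.361,-0.463) ωy=+31.25

Key-timestep trajectory:
   step    t(s)  obj.x    obj.z    obj.vx   obj.vz 
     82  0.2595   +0.067  +0.046  +0.338  -0.115
    165  0.5222   +0.201  +0.000  +0.680  -0.232
    247  0.7816   +0.421  -0.075  +1.019  -0.347


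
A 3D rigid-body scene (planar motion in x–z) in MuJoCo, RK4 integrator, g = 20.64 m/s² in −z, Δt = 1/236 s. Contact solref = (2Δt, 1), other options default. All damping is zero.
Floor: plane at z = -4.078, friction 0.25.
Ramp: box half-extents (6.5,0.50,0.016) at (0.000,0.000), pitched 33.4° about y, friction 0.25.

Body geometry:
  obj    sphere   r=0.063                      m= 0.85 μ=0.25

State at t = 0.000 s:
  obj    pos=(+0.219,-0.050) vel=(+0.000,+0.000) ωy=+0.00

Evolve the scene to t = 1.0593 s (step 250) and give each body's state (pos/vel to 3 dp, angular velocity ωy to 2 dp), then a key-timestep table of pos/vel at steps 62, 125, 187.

State at t = 1.0593 s:
  obj    pos=(+4.021,-2.557) vel=(+7.178,-4.733) ωy=+136.43

Key-timestep trajectory:
   step    t(s)  obj.x    obj.z    obj.vx   obj.vz 
     62  0.2627   +0.453  -0.204  +1.781  -1.174
    125  0.5297   +1.170  -0.677  +3.589  -2.367
    187  0.7924   +2.346  -1.453  +5.369  -3.540


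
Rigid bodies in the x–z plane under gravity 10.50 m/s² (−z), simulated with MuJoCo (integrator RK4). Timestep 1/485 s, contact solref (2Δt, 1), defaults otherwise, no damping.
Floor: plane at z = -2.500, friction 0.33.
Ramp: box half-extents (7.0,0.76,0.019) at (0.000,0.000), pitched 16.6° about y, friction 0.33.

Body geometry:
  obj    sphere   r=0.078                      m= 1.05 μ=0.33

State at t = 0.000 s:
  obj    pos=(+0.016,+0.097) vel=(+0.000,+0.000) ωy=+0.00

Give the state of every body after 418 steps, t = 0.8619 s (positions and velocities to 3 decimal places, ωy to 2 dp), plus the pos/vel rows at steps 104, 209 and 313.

State at t = 0.8619 s:
  obj    pos=(+0.779,-0.131) vel=(+1.770,-0.528) ωy=+23.67

Key-timestep trajectory:
   step    t(s)  obj.x    obj.z    obj.vx   obj.vz 
    104  0.2144   +0.063  +0.082  +0.440  -0.131
    209  0.4309   +0.207  +0.040  +0.885  -0.264
    313  0.6454   +0.444  -0.031  +1.325  -0.395


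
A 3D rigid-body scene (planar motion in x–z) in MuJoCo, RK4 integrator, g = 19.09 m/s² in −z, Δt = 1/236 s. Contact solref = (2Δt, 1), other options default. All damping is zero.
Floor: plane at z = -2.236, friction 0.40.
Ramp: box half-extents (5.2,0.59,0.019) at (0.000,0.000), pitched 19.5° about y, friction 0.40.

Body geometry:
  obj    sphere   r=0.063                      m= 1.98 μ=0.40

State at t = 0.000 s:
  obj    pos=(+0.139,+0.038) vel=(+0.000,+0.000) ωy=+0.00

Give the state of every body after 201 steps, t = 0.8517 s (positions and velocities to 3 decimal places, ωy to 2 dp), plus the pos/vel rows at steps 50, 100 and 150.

State at t = 0.8517 s:
  obj    pos=(+1.695,-0.513) vel=(+3.654,-1.294) ωy=+61.53

Key-timestep trajectory:
   step    t(s)  obj.x    obj.z    obj.vx   obj.vz 
     50  0.2119   +0.235  +0.004  +0.909  -0.322
    100  0.4237   +0.524  -0.099  +1.818  -0.644
    150  0.6356   +1.006  -0.269  +2.727  -0.966


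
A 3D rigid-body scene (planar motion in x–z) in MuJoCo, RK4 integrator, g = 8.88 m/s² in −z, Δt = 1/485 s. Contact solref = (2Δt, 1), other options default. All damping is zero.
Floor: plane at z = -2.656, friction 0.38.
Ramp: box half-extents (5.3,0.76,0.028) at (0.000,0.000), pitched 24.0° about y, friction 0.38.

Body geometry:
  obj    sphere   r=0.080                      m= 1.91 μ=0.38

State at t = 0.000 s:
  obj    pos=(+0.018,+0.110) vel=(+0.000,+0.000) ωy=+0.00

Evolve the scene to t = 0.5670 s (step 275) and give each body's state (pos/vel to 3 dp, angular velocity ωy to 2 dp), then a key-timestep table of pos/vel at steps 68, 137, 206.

State at t = 0.5670 s:
  obj    pos=(+0.397,-0.059) vel=(+1.336,-0.595) ωy=+18.28

Key-timestep trajectory:
   step    t(s)  obj.x    obj.z    obj.vx   obj.vz 
     68  0.1402   +0.041  +0.100  +0.331  -0.147
    137  0.2825   +0.112  +0.068  +0.666  -0.296
    206  0.4247   +0.231  +0.016  +1.001  -0.446


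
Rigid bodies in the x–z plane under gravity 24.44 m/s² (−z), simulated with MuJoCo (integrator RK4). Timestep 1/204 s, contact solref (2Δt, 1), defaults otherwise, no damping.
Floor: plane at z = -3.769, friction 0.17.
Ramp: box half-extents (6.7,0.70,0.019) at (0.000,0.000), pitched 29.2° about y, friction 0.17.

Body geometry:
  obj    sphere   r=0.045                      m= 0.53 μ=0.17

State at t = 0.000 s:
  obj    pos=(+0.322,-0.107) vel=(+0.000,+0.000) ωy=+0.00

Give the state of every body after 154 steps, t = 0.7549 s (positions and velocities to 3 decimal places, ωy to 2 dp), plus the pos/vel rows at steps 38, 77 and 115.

State at t = 0.7549 s:
  obj    pos=(+2.441,-1.291) vel=(+5.613,-3.137) ωy=+142.81

Key-timestep trajectory:
   step    t(s)  obj.x    obj.z    obj.vx   obj.vz 
     38  0.1863   +0.451  -0.179  +1.386  -0.774
     77  0.3775   +0.852  -0.403  +2.807  -1.569
    115  0.5637   +1.504  -0.767  +4.192  -2.343


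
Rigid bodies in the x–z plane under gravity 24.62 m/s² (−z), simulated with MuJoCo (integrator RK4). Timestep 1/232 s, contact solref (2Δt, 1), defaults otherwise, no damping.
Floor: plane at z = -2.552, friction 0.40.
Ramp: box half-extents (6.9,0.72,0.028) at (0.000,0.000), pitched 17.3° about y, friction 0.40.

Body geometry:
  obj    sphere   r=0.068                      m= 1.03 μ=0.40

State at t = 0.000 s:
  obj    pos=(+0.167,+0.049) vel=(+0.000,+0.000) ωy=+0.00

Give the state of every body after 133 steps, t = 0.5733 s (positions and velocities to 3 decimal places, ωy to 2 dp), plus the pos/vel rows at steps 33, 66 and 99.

State at t = 0.5733 s:
  obj    pos=(+0.987,-0.207) vel=(+2.862,-0.892) ωy=+44.08

Key-timestep trajectory:
   step    t(s)  obj.x    obj.z    obj.vx   obj.vz 
     33  0.1422   +0.217  +0.033  +0.710  -0.221
     66  0.2845   +0.369  -0.014  +1.420  -0.442
     99  0.4267   +0.622  -0.093  +2.131  -0.664


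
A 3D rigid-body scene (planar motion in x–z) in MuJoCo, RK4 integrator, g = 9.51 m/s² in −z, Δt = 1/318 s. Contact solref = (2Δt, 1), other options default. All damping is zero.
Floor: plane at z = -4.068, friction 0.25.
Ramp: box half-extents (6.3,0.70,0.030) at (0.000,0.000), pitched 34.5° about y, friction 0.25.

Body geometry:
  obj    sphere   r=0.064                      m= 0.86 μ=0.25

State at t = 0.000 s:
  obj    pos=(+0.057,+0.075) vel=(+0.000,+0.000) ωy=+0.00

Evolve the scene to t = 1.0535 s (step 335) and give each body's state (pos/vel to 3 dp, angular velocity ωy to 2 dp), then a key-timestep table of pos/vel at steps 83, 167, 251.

State at t = 1.0535 s:
  obj    pos=(+1.817,-1.134) vel=(+3.341,-2.296) ωy=+63.32

Key-timestep trajectory:
   step    t(s)  obj.x    obj.z    obj.vx   obj.vz 
     83  0.2610   +0.165  +0.001  +0.828  -0.569
    167  0.5252   +0.494  -0.226  +1.665  -1.145
    251  0.7893   +1.045  -0.604  +2.503  -1.720


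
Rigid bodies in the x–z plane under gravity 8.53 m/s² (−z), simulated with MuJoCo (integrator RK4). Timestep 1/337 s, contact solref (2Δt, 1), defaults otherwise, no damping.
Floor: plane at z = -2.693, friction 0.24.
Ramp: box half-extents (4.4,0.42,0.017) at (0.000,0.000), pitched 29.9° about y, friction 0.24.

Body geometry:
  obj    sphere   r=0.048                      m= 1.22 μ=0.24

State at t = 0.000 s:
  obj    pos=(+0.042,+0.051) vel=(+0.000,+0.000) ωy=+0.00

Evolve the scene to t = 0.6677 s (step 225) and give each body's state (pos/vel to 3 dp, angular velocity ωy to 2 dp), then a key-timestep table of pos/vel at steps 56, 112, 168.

State at t = 0.6677 s:
  obj    pos=(+0.629,-0.287) vel=(+1.758,-1.011) ωy=+42.24

Key-timestep trajectory:
   step    t(s)  obj.x    obj.z    obj.vx   obj.vz 
     56  0.1662   +0.078  +0.030  +0.438  -0.252
    112  0.3323   +0.187  -0.033  +0.875  -0.503
    168  0.4985   +0.369  -0.137  +1.313  -0.755


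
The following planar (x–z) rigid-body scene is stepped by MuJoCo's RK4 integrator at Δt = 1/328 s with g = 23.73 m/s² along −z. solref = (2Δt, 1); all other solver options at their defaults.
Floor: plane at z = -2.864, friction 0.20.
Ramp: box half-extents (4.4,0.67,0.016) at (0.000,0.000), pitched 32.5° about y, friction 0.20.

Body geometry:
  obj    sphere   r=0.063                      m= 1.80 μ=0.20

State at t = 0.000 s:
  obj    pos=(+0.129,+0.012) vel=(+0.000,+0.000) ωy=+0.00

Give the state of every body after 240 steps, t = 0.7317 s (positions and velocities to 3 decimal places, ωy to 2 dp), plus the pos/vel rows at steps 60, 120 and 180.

State at t = 0.7317 s:
  obj    pos=(+2.185,-1.299) vel=(+5.621,-3.581) ωy=+105.75

Key-timestep trajectory:
   step    t(s)  obj.x    obj.z    obj.vx   obj.vz 
     60  0.1829   +0.257  -0.070  +1.406  -0.895
    120  0.3659   +0.643  -0.316  +2.811  -1.791
    180  0.5488   +1.286  -0.725  +4.216  -2.686


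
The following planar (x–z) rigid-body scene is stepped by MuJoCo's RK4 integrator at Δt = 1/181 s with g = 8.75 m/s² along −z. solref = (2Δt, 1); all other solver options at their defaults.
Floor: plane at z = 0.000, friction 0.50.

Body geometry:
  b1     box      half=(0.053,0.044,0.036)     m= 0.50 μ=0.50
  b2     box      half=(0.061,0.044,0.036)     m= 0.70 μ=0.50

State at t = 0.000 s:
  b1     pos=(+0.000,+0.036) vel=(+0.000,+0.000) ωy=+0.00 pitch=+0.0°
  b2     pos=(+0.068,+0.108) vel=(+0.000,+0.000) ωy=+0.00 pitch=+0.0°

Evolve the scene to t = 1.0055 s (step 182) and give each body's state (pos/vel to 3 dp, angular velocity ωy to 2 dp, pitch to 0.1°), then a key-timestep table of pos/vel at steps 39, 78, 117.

State at t = 1.0055 s:
  b1     pos=(+0.000,+0.036) vel=(+0.000,+0.000) ωy=+0.00 pitch=+0.0°
  b2     pos=(+0.130,+0.061) vel=(+0.000,+0.000) ωy=+0.00 pitch=+90.0°

Key-timestep trajectory:
   step    t(s)  b1.x    b1.z    b1.vx   b1.vz   b2.x    b2.z    b2.vx   b2.vz 
     39  0.2155   +0.000  +0.036  +0.000  +0.000   +0.100  +0.068  +0.340  +0.002
     78  0.4309   +0.000  +0.036  +0.000  +0.000   +0.147  +0.068  -0.005  -0.001
    117  0.6464   +0.000  +0.036  +0.000  +0.000   +0.125  +0.064  +0.050  -0.024


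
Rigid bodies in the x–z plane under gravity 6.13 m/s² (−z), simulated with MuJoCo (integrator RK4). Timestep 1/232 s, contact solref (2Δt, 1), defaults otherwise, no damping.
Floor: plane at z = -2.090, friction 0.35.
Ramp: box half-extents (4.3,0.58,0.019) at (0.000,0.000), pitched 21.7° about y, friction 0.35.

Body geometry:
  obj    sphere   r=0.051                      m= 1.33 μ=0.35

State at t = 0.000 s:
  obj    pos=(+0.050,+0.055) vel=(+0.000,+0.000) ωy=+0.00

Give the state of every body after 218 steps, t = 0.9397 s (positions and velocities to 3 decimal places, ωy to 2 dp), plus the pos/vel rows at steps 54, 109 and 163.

State at t = 0.9397 s:
  obj    pos=(+0.714,-0.209) vel=(+1.413,-0.562) ωy=+29.82

Key-timestep trajectory:
   step    t(s)  obj.x    obj.z    obj.vx   obj.vz 
     54  0.2328   +0.091  +0.039  +0.350  -0.139
    109  0.4698   +0.216  -0.011  +0.707  -0.281
    163  0.7026   +0.421  -0.092  +1.057  -0.421


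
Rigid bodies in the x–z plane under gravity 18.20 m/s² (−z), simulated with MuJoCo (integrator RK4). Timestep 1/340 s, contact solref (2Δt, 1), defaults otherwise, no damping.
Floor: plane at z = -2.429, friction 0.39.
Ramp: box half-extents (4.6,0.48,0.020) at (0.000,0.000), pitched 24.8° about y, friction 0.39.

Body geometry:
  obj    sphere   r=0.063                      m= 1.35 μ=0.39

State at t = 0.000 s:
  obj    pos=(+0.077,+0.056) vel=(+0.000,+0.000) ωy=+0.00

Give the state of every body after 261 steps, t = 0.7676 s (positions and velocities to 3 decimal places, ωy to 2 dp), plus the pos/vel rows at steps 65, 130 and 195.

State at t = 0.7676 s:
  obj    pos=(+1.536,-0.618) vel=(+3.800,-1.756) ωy=+66.43

Key-timestep trajectory:
   step    t(s)  obj.x    obj.z    obj.vx   obj.vz 
     65  0.1912   +0.167  +0.014  +0.946  -0.437
    130  0.3824   +0.439  -0.111  +1.893  -0.875
    195  0.5735   +0.891  -0.320  +2.839  -1.312


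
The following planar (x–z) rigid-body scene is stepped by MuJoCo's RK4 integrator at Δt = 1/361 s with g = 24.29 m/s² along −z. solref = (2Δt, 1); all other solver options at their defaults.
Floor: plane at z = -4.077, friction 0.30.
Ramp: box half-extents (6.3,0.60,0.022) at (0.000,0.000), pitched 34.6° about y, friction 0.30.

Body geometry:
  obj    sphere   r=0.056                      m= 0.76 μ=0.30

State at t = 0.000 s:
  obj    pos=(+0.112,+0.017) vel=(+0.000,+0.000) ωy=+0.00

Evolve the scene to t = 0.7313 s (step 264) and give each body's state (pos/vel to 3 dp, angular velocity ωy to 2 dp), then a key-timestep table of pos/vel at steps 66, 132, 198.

State at t = 0.7313 s:
  obj    pos=(+2.281,-1.479) vel=(+5.931,-4.091) ωy=+128.63

Key-timestep trajectory:
   step    t(s)  obj.x    obj.z    obj.vx   obj.vz 
     66  0.1828   +0.248  -0.076  +1.483  -1.023
    132  0.3657   +0.654  -0.357  +2.966  -2.046
    198  0.5485   +1.332  -0.824  +4.448  -3.069


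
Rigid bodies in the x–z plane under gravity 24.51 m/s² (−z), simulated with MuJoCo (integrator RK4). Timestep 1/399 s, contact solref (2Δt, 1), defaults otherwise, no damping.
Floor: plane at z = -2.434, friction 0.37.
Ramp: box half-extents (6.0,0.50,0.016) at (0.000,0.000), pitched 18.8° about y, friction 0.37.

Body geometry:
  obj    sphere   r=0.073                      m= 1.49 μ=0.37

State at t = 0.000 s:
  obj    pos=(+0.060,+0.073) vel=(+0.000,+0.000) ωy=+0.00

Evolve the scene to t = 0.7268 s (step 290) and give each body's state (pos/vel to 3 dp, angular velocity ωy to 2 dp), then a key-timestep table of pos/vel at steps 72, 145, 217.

State at t = 0.7268 s:
  obj    pos=(+1.471,-0.407) vel=(+3.882,-1.322) ωy=+56.17

Key-timestep trajectory:
   step    t(s)  obj.x    obj.z    obj.vx   obj.vz 
     72  0.1805   +0.147  +0.044  +0.964  -0.328
    145  0.3634   +0.413  -0.047  +1.941  -0.661
    217  0.5439   +0.850  -0.195  +2.905  -0.989


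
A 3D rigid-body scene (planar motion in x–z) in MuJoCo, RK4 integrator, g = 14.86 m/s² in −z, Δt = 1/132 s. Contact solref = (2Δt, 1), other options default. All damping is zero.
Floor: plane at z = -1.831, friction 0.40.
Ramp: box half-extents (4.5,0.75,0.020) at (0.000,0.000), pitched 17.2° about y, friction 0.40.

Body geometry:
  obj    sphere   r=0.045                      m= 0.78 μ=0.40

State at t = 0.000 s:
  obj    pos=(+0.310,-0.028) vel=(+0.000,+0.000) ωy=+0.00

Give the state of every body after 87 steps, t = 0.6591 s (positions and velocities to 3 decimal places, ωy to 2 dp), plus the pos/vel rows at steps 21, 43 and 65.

State at t = 0.6591 s:
  obj    pos=(+0.961,-0.230) vel=(+1.976,-0.612) ωy=+45.96

Key-timestep trajectory:
   step    t(s)  obj.x    obj.z    obj.vx   obj.vz 
     21  0.1591   +0.348  -0.040  +0.477  -0.148
     43  0.3258   +0.469  -0.077  +0.977  -0.302
     65  0.4924   +0.674  -0.141  +1.476  -0.457


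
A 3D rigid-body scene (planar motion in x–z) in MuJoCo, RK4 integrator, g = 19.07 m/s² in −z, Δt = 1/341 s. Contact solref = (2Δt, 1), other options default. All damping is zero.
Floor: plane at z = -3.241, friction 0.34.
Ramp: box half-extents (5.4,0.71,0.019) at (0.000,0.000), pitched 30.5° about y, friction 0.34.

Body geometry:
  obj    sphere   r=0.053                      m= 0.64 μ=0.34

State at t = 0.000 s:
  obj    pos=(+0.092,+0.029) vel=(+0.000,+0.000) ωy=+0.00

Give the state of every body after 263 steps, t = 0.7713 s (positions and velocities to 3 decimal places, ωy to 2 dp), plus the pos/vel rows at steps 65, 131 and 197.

State at t = 0.7713 s:
  obj    pos=(+1.864,-1.014) vel=(+4.594,-2.706) ωy=+100.59

Key-timestep trajectory:
   step    t(s)  obj.x    obj.z    obj.vx   obj.vz 
     65  0.1906   +0.200  -0.034  +1.136  -0.669
    131  0.3842   +0.532  -0.230  +2.289  -1.348
    197  0.5777   +1.086  -0.556  +3.441  -2.027
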